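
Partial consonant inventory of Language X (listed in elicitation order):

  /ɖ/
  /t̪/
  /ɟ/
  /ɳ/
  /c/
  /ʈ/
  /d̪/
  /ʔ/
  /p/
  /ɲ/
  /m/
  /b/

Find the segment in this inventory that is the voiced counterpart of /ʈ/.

/ɖ/

/ʈ/ is a voiceless retroflex stop.
The voiced counterpart is a voiced retroflex stop — in this inventory, /ɖ/.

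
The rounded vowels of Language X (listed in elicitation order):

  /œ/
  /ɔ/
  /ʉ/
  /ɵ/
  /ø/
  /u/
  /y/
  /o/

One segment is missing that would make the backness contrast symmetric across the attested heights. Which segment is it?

/ɞ/

height            front     central   back    
high              y         ʉ         u       
high-mid          ø         ɵ         o       
low-mid           œ         —         ɔ       
The low-mid row has no central member, so the gap is the low-mid central rounded vowel /ɞ/.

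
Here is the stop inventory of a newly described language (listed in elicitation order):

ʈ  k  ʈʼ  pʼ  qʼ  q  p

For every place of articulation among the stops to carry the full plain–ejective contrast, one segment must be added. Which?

place of articulation  plain     ejective
bilabial          p         pʼ      
retroflex         ʈ         ʈʼ      
velar             k         —       
uvular            q         qʼ      
The velar row has no ejective member, so the gap is the ejective velar stop /kʼ/.

/kʼ/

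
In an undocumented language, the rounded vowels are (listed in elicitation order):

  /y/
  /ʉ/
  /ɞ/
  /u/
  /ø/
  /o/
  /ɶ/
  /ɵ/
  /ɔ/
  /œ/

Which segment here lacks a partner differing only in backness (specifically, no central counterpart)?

High: /y/ ~ /ʉ/ ~ /u/
High-mid: /ø/ ~ /ɵ/ ~ /o/
Low-mid: /œ/ ~ /ɞ/ ~ /ɔ/
Low: only /ɶ/ (front); no central partner.
So /ɶ/ is the unpaired segment.

/ɶ/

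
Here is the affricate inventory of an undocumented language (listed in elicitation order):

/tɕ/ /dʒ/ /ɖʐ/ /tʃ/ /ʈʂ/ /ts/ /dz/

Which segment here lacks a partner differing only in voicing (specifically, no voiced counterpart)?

/tɕ/

Alveolar: /ts/ ~ /dz/
Postalveolar: /tʃ/ ~ /dʒ/
Retroflex: /ʈʂ/ ~ /ɖʐ/
Alveolo-palatal: only /tɕ/ (voiceless); no voiced partner.
So /tɕ/ is the unpaired segment.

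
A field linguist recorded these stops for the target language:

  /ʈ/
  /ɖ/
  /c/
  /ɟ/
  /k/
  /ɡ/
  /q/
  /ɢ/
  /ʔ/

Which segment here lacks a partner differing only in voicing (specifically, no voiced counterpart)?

Retroflex: /ʈ/ ~ /ɖ/
Palatal: /c/ ~ /ɟ/
Velar: /k/ ~ /ɡ/
Uvular: /q/ ~ /ɢ/
Glottal: only /ʔ/ (voiceless); no voiced partner.
So /ʔ/ is the unpaired segment.

/ʔ/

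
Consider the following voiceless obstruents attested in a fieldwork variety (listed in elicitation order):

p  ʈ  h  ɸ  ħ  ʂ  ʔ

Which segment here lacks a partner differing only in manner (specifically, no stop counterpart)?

/ħ/

Bilabial: /p/ ~ /ɸ/
Retroflex: /ʈ/ ~ /ʂ/
Glottal: /ʔ/ ~ /h/
Pharyngeal: only /ħ/ (fricative); no stop partner.
So /ħ/ is the unpaired segment.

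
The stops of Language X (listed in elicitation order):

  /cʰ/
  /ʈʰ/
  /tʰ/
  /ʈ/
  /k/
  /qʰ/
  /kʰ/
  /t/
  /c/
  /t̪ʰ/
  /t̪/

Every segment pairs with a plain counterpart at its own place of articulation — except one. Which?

/qʰ/

Dental: /t̪/ ~ /t̪ʰ/
Alveolar: /t/ ~ /tʰ/
Retroflex: /ʈ/ ~ /ʈʰ/
Palatal: /c/ ~ /cʰ/
Velar: /k/ ~ /kʰ/
Uvular: only /qʰ/ (aspirated); no plain partner.
So /qʰ/ is the unpaired segment.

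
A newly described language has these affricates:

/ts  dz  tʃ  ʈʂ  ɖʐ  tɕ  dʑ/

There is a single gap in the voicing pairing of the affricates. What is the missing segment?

Voiceless: /ts/ (alveolar), /tʃ/ (postalveolar), /ʈʂ/ (retroflex), /tɕ/ (alveolo-palatal).
Voiced: /dz/ (alveolar), /ɖʐ/ (retroflex), /dʑ/ (alveolo-palatal).
The postalveolar row has no voiced member, so the gap is the voiced postalveolar affricate /dʒ/.

/dʒ/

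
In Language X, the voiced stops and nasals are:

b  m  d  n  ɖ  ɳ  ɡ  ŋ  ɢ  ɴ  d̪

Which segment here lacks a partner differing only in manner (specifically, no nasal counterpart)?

Bilabial: /b/ ~ /m/
Alveolar: /d/ ~ /n/
Retroflex: /ɖ/ ~ /ɳ/
Velar: /ɡ/ ~ /ŋ/
Uvular: /ɢ/ ~ /ɴ/
Dental: only /d̪/ (oral stop); no nasal partner.
So /d̪/ is the unpaired segment.

/d̪/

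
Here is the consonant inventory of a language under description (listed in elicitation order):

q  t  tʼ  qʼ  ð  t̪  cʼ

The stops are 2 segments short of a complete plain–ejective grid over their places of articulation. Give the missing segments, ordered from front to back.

/t̪ʼ/, /c/

Plain: /t̪/ (dental), /t/ (alveolar), /q/ (uvular).
Ejective: /tʼ/ (alveolar), /cʼ/ (palatal), /qʼ/ (uvular).
Gaps, from front to back: dental lacks ejective (/t̪ʼ/); palatal lacks plain (/c/).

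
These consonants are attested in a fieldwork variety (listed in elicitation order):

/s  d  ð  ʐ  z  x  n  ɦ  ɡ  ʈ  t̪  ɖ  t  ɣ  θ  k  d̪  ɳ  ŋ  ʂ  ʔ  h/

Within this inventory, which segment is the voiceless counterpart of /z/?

/s/

/z/ is a voiced alveolar fricative.
The voiceless counterpart is a voiceless alveolar fricative — in this inventory, /s/.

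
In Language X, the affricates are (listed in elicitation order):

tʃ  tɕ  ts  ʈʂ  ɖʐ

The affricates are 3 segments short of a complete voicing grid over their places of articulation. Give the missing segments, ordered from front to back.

/dz/, /dʒ/, /dʑ/

place of articulation  voiceless  voiced  
alveolar          ts        —       
postalveolar      tʃ        —       
retroflex         ʈʂ        ɖʐ      
alveolo-palatal   tɕ        —       
Gaps, from front to back: alveolar lacks voiced (/dz/); postalveolar lacks voiced (/dʒ/); alveolo-palatal lacks voiced (/dʑ/).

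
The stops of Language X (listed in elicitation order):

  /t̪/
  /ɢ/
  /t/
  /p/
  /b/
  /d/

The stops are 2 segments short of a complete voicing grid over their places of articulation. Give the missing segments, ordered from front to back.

/d̪/, /q/

bilabial: voiceless /p/, voiced /b/.
dental: voiceless /t̪/, voiced —.
alveolar: voiceless /t/, voiced /d/.
uvular: voiceless —, voiced /ɢ/.
Gaps, from front to back: dental lacks voiced (/d̪/); uvular lacks voiceless (/q/).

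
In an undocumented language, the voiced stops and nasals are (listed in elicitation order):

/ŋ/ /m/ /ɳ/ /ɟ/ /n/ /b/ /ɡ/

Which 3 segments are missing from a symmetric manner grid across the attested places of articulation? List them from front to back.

Oral stop: /b/ (bilabial), /ɟ/ (palatal), /ɡ/ (velar).
Nasal: /m/ (bilabial), /n/ (alveolar), /ɳ/ (retroflex), /ŋ/ (velar).
Gaps, from front to back: alveolar lacks oral stop (/d/); retroflex lacks oral stop (/ɖ/); palatal lacks nasal (/ɲ/).

/d/, /ɖ/, /ɲ/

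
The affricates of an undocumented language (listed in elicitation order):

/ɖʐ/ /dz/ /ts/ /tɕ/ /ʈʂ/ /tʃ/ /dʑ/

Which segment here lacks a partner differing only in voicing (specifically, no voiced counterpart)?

/tʃ/

Alveolar: /ts/ ~ /dz/
Retroflex: /ʈʂ/ ~ /ɖʐ/
Alveolo-palatal: /tɕ/ ~ /dʑ/
Postalveolar: only /tʃ/ (voiceless); no voiced partner.
So /tʃ/ is the unpaired segment.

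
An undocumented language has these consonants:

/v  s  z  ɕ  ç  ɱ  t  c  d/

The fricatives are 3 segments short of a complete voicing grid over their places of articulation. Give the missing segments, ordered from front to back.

place of articulation  voiceless  voiced  
labiodental       —         v       
alveolar          s         z       
alveolo-palatal   ɕ         —       
palatal           ç         —       
Gaps, from front to back: labiodental lacks voiceless (/f/); alveolo-palatal lacks voiced (/ʑ/); palatal lacks voiced (/ʝ/).

/f/, /ʑ/, /ʝ/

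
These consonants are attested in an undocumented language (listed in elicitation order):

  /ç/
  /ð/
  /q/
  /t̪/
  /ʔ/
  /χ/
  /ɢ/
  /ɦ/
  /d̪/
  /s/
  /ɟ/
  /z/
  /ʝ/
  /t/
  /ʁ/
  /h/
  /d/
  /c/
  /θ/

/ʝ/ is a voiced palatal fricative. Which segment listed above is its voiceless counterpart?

/ç/

The voiceless counterpart is a voiceless palatal fricative — in this inventory, /ç/.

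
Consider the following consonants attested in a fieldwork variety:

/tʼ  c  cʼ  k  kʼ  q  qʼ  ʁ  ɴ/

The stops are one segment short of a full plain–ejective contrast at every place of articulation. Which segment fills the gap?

Plain: /c/ (palatal), /k/ (velar), /q/ (uvular).
Ejective: /tʼ/ (alveolar), /cʼ/ (palatal), /kʼ/ (velar), /qʼ/ (uvular).
The alveolar row has no plain member, so the gap is the plain alveolar stop /t/.

/t/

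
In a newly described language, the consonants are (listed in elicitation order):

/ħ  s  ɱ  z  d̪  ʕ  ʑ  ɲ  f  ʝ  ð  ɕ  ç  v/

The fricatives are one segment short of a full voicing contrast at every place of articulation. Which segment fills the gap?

/θ/

Voiceless: /f/ (labiodental), /s/ (alveolar), /ɕ/ (alveolo-palatal), /ç/ (palatal), /ħ/ (pharyngeal).
Voiced: /v/ (labiodental), /ð/ (dental), /z/ (alveolar), /ʑ/ (alveolo-palatal), /ʝ/ (palatal), /ʕ/ (pharyngeal).
The dental row has no voiceless member, so the gap is the voiceless dental fricative /θ/.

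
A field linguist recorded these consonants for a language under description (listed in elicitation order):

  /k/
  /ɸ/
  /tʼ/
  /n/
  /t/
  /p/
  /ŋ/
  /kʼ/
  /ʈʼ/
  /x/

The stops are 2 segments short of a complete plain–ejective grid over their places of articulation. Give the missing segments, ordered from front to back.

/pʼ/, /ʈ/

bilabial: plain /p/, ejective —.
alveolar: plain /t/, ejective /tʼ/.
retroflex: plain —, ejective /ʈʼ/.
velar: plain /k/, ejective /kʼ/.
Gaps, from front to back: bilabial lacks ejective (/pʼ/); retroflex lacks plain (/ʈ/).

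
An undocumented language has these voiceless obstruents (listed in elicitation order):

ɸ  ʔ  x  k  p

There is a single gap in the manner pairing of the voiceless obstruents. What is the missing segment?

Stop: /p/ (bilabial), /k/ (velar), /ʔ/ (glottal).
Fricative: /ɸ/ (bilabial), /x/ (velar).
The glottal row has no fricative member, so the gap is the glottal fricative /h/.

/h/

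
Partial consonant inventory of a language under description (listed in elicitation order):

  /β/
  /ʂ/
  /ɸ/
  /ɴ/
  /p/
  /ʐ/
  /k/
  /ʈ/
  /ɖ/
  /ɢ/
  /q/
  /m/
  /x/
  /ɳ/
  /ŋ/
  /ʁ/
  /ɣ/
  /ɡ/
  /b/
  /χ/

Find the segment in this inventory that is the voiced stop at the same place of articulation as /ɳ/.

/ɳ/ is a retroflex nasal.
The voiced stop at the same place is a voiced retroflex stop — in this inventory, /ɖ/.

/ɖ/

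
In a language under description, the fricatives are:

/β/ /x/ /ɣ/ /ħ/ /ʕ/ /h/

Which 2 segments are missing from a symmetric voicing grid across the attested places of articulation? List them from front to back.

place of articulation  voiceless  voiced  
bilabial          —         β       
velar             x         ɣ       
pharyngeal        ħ         ʕ       
glottal           h         —       
Gaps, from front to back: bilabial lacks voiceless (/ɸ/); glottal lacks voiced (/ɦ/).

/ɸ/, /ɦ/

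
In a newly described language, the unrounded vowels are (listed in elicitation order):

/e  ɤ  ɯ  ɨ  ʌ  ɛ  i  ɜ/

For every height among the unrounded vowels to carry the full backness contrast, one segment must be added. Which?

/ɘ/

Front: /i/ (high), /e/ (high-mid), /ɛ/ (low-mid).
Central: /ɨ/ (high), /ɜ/ (low-mid).
Back: /ɯ/ (high), /ɤ/ (high-mid), /ʌ/ (low-mid).
The high-mid row has no central member, so the gap is the high-mid central unrounded vowel /ɘ/.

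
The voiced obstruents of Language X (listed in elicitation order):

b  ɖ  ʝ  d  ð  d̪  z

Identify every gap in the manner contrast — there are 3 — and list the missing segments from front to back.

bilabial: stop /b/, fricative —.
dental: stop /d̪/, fricative /ð/.
alveolar: stop /d/, fricative /z/.
retroflex: stop /ɖ/, fricative —.
palatal: stop —, fricative /ʝ/.
Gaps, from front to back: bilabial lacks fricative (/β/); retroflex lacks fricative (/ʐ/); palatal lacks stop (/ɟ/).

/β/, /ʐ/, /ɟ/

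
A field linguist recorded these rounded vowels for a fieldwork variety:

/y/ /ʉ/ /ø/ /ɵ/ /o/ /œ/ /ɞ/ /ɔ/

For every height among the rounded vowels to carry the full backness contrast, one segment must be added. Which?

/u/

height            front     central   back    
high              y         ʉ         —       
high-mid          ø         ɵ         o       
low-mid           œ         ɞ         ɔ       
The high row has no back member, so the gap is the high back rounded vowel /u/.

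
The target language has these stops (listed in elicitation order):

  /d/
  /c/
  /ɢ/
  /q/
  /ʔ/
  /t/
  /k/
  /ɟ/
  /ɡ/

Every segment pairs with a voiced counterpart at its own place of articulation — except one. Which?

Alveolar: /t/ ~ /d/
Palatal: /c/ ~ /ɟ/
Velar: /k/ ~ /ɡ/
Uvular: /q/ ~ /ɢ/
Glottal: only /ʔ/ (voiceless); no voiced partner.
So /ʔ/ is the unpaired segment.

/ʔ/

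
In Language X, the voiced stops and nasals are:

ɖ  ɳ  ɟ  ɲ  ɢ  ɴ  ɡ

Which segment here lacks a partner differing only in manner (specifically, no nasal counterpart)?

Retroflex: /ɖ/ ~ /ɳ/
Palatal: /ɟ/ ~ /ɲ/
Uvular: /ɢ/ ~ /ɴ/
Velar: only /ɡ/ (oral stop); no nasal partner.
So /ɡ/ is the unpaired segment.

/ɡ/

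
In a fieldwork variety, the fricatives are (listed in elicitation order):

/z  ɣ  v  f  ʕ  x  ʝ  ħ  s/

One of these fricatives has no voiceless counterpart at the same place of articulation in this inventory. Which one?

/ʝ/

Labiodental: /f/ ~ /v/
Alveolar: /s/ ~ /z/
Velar: /x/ ~ /ɣ/
Pharyngeal: /ħ/ ~ /ʕ/
Palatal: only /ʝ/ (voiced); no voiceless partner.
So /ʝ/ is the unpaired segment.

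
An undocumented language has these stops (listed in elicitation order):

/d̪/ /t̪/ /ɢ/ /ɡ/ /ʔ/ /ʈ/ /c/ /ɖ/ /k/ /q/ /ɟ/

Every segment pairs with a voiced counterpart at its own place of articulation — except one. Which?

/ʔ/

Dental: /t̪/ ~ /d̪/
Retroflex: /ʈ/ ~ /ɖ/
Palatal: /c/ ~ /ɟ/
Velar: /k/ ~ /ɡ/
Uvular: /q/ ~ /ɢ/
Glottal: only /ʔ/ (voiceless); no voiced partner.
So /ʔ/ is the unpaired segment.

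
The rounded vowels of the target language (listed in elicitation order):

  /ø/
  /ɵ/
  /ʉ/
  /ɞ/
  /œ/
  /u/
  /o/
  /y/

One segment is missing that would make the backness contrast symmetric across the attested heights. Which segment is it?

/ɔ/

Front: /y/ (high), /ø/ (high-mid), /œ/ (low-mid).
Central: /ʉ/ (high), /ɵ/ (high-mid), /ɞ/ (low-mid).
Back: /u/ (high), /o/ (high-mid).
The low-mid row has no back member, so the gap is the low-mid back rounded vowel /ɔ/.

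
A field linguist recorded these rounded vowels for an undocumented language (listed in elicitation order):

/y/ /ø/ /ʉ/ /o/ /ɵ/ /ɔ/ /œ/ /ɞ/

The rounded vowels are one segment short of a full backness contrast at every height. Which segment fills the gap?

high: front /y/, central /ʉ/, back —.
high-mid: front /ø/, central /ɵ/, back /o/.
low-mid: front /œ/, central /ɞ/, back /ɔ/.
The high row has no back member, so the gap is the high back rounded vowel /u/.

/u/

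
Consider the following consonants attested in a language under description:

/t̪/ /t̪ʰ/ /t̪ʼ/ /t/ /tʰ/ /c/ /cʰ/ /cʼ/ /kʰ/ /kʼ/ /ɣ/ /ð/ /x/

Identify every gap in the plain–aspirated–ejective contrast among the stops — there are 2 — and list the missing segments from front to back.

/tʼ/, /k/

Plain: /t̪/ (dental), /t/ (alveolar), /c/ (palatal).
Aspirated: /t̪ʰ/ (dental), /tʰ/ (alveolar), /cʰ/ (palatal), /kʰ/ (velar).
Ejective: /t̪ʼ/ (dental), /cʼ/ (palatal), /kʼ/ (velar).
Gaps, from front to back: alveolar lacks ejective (/tʼ/); velar lacks plain (/k/).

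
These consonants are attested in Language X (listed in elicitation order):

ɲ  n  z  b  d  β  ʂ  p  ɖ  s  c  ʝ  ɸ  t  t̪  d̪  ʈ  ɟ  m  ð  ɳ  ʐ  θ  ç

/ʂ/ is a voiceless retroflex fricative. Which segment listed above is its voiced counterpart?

The voiced counterpart is a voiced retroflex fricative — in this inventory, /ʐ/.

/ʐ/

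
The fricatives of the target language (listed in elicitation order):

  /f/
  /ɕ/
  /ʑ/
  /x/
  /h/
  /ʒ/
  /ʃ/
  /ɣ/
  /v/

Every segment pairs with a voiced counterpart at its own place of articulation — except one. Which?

/h/

Labiodental: /f/ ~ /v/
Postalveolar: /ʃ/ ~ /ʒ/
Alveolo-palatal: /ɕ/ ~ /ʑ/
Velar: /x/ ~ /ɣ/
Glottal: only /h/ (voiceless); no voiced partner.
So /h/ is the unpaired segment.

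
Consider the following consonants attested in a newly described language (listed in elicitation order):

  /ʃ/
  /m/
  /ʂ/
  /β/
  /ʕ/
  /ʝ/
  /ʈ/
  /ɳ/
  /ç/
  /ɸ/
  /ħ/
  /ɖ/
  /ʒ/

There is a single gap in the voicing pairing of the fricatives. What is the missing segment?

Voiceless: /ɸ/ (bilabial), /ʃ/ (postalveolar), /ʂ/ (retroflex), /ç/ (palatal), /ħ/ (pharyngeal).
Voiced: /β/ (bilabial), /ʒ/ (postalveolar), /ʝ/ (palatal), /ʕ/ (pharyngeal).
The retroflex row has no voiced member, so the gap is the voiced retroflex fricative /ʐ/.

/ʐ/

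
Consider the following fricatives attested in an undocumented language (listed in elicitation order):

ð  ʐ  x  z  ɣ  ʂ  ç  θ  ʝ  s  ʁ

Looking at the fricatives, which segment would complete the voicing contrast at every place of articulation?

/χ/

dental: voiceless /θ/, voiced /ð/.
alveolar: voiceless /s/, voiced /z/.
retroflex: voiceless /ʂ/, voiced /ʐ/.
palatal: voiceless /ç/, voiced /ʝ/.
velar: voiceless /x/, voiced /ɣ/.
uvular: voiceless —, voiced /ʁ/.
The uvular row has no voiceless member, so the gap is the voiceless uvular fricative /χ/.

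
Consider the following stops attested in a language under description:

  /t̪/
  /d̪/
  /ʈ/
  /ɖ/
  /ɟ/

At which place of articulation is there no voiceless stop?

palatal

place of articulation  voiceless  voiced  
dental            t̪        d̪      
retroflex         ʈ         ɖ       
palatal           —         ɟ       
Every place of articulation has a voiceless member except palatal, where /c/ would be expected.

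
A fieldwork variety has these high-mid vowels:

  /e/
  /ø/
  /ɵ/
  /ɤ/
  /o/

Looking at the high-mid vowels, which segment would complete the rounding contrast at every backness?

backness          unrounded  rounded 
front             e         ø       
central           —         ɵ       
back              ɤ         o       
The central row has no unrounded member, so the gap is the central unrounded vowel /ɘ/.

/ɘ/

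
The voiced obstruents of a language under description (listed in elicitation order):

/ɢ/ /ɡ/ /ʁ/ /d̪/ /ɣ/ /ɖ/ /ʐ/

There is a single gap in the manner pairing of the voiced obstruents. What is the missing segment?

/ð/

Stop: /d̪/ (dental), /ɖ/ (retroflex), /ɡ/ (velar), /ɢ/ (uvular).
Fricative: /ʐ/ (retroflex), /ɣ/ (velar), /ʁ/ (uvular).
The dental row has no fricative member, so the gap is the dental fricative /ð/.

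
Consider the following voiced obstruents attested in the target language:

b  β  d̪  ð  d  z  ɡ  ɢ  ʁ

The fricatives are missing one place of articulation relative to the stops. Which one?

place of articulation  stop      fricative
bilabial          b         β       
dental            d̪        ð       
alveolar          d         z       
velar             ɡ         —       
uvular            ɢ         ʁ       
Every place of articulation has a fricative member except velar, where /ɣ/ would be expected.

velar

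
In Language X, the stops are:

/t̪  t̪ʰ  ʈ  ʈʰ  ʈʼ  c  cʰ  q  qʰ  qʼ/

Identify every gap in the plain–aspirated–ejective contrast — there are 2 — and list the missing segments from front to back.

/t̪ʼ/, /cʼ/

dental: plain /t̪/, aspirated /t̪ʰ/, ejective —.
retroflex: plain /ʈ/, aspirated /ʈʰ/, ejective /ʈʼ/.
palatal: plain /c/, aspirated /cʰ/, ejective —.
uvular: plain /q/, aspirated /qʰ/, ejective /qʼ/.
Gaps, from front to back: dental lacks ejective (/t̪ʼ/); palatal lacks ejective (/cʼ/).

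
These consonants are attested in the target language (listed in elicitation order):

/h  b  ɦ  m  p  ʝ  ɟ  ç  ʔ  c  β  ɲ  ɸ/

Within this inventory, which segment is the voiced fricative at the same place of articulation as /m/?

/β/

/m/ is a bilabial nasal.
The voiced fricative at the same place is a voiced bilabial fricative — in this inventory, /β/.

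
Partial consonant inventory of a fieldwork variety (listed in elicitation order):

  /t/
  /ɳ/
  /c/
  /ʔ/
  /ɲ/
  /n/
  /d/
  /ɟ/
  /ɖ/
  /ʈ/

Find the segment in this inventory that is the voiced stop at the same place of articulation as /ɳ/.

/ɳ/ is a retroflex nasal.
The voiced stop at the same place is a voiced retroflex stop — in this inventory, /ɖ/.

/ɖ/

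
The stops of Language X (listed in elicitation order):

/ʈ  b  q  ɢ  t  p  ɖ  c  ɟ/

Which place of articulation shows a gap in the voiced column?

alveolar

bilabial: voiceless /p/, voiced /b/.
alveolar: voiceless /t/, voiced —.
retroflex: voiceless /ʈ/, voiced /ɖ/.
palatal: voiceless /c/, voiced /ɟ/.
uvular: voiceless /q/, voiced /ɢ/.
Every place of articulation has a voiced member except alveolar, where /d/ would be expected.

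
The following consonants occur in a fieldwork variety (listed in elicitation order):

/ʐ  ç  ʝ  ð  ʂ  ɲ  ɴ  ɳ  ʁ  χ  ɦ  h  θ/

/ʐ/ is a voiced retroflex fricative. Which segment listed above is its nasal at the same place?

The nasal at the same place is a retroflex nasal — in this inventory, /ɳ/.

/ɳ/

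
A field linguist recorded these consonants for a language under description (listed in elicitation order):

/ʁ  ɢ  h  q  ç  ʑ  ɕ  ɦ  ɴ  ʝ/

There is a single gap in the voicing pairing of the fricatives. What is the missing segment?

/χ/

Voiceless: /ɕ/ (alveolo-palatal), /ç/ (palatal), /h/ (glottal).
Voiced: /ʑ/ (alveolo-palatal), /ʝ/ (palatal), /ʁ/ (uvular), /ɦ/ (glottal).
The uvular row has no voiceless member, so the gap is the voiceless uvular fricative /χ/.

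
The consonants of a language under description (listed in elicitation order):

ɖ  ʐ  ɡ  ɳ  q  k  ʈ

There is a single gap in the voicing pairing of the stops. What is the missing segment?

Voiceless: /ʈ/ (retroflex), /k/ (velar), /q/ (uvular).
Voiced: /ɖ/ (retroflex), /ɡ/ (velar).
The uvular row has no voiced member, so the gap is the voiced uvular stop /ɢ/.

/ɢ/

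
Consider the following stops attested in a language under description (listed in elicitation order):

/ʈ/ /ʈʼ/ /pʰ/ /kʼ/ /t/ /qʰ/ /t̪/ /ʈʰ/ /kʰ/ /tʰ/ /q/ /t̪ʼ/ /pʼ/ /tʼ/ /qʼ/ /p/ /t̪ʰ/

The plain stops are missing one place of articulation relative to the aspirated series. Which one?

bilabial: plain /p/, aspirated /pʰ/, ejective /pʼ/.
dental: plain /t̪/, aspirated /t̪ʰ/, ejective /t̪ʼ/.
alveolar: plain /t/, aspirated /tʰ/, ejective /tʼ/.
retroflex: plain /ʈ/, aspirated /ʈʰ/, ejective /ʈʼ/.
velar: plain —, aspirated /kʰ/, ejective /kʼ/.
uvular: plain /q/, aspirated /qʰ/, ejective /qʼ/.
Every place of articulation has a plain member except velar, where /k/ would be expected.

velar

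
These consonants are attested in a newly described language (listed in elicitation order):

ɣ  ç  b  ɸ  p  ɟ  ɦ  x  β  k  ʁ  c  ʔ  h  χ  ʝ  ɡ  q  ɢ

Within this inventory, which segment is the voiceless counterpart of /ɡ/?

/ɡ/ is a voiced velar stop.
The voiceless counterpart is a voiceless velar stop — in this inventory, /k/.

/k/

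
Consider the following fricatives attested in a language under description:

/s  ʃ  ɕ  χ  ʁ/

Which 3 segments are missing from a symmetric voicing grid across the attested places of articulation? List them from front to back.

/z/, /ʒ/, /ʑ/

Voiceless: /s/ (alveolar), /ʃ/ (postalveolar), /ɕ/ (alveolo-palatal), /χ/ (uvular).
Voiced: /ʁ/ (uvular).
Gaps, from front to back: alveolar lacks voiced (/z/); postalveolar lacks voiced (/ʒ/); alveolo-palatal lacks voiced (/ʑ/).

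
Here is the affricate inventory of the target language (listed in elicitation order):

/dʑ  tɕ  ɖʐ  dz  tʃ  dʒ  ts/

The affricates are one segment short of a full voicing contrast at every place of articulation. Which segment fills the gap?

/ʈʂ/

alveolar: voiceless /ts/, voiced /dz/.
postalveolar: voiceless /tʃ/, voiced /dʒ/.
retroflex: voiceless —, voiced /ɖʐ/.
alveolo-palatal: voiceless /tɕ/, voiced /dʑ/.
The retroflex row has no voiceless member, so the gap is the voiceless retroflex affricate /ʈʂ/.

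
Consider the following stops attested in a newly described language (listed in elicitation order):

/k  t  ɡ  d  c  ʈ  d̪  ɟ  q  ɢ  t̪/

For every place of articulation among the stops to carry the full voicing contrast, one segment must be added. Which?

/ɖ/

dental: voiceless /t̪/, voiced /d̪/.
alveolar: voiceless /t/, voiced /d/.
retroflex: voiceless /ʈ/, voiced —.
palatal: voiceless /c/, voiced /ɟ/.
velar: voiceless /k/, voiced /ɡ/.
uvular: voiceless /q/, voiced /ɢ/.
The retroflex row has no voiced member, so the gap is the voiced retroflex stop /ɖ/.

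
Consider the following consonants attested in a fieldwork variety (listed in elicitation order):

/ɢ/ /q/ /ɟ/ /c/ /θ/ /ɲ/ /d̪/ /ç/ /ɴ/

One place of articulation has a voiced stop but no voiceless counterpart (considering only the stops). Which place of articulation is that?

dental: voiceless —, voiced /d̪/.
palatal: voiceless /c/, voiced /ɟ/.
uvular: voiceless /q/, voiced /ɢ/.
Every place of articulation has a voiceless member except dental, where /t̪/ would be expected.

dental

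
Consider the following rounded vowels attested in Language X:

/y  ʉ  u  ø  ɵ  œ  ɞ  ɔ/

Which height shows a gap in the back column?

Front: /y/ (high), /ø/ (high-mid), /œ/ (low-mid).
Central: /ʉ/ (high), /ɵ/ (high-mid), /ɞ/ (low-mid).
Back: /u/ (high), /ɔ/ (low-mid).
Every height has a back member except high-mid, where /o/ would be expected.

high-mid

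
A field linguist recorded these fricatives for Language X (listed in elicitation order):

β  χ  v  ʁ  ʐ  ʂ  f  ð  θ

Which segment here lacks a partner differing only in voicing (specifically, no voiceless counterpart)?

/β/

Labiodental: /f/ ~ /v/
Dental: /θ/ ~ /ð/
Retroflex: /ʂ/ ~ /ʐ/
Uvular: /χ/ ~ /ʁ/
Bilabial: only /β/ (voiced); no voiceless partner.
So /β/ is the unpaired segment.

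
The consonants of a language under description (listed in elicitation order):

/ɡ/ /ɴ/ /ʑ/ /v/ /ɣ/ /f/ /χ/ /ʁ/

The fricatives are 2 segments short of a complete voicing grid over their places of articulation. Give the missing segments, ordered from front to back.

/ɕ/, /x/

place of articulation  voiceless  voiced  
labiodental       f         v       
alveolo-palatal   —         ʑ       
velar             —         ɣ       
uvular            χ         ʁ       
Gaps, from front to back: alveolo-palatal lacks voiceless (/ɕ/); velar lacks voiceless (/x/).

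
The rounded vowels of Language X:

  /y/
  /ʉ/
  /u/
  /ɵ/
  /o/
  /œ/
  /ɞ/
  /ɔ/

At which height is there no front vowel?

Front: /y/ (high), /œ/ (low-mid).
Central: /ʉ/ (high), /ɵ/ (high-mid), /ɞ/ (low-mid).
Back: /u/ (high), /o/ (high-mid), /ɔ/ (low-mid).
Every height has a front member except high-mid, where /ø/ would be expected.

high-mid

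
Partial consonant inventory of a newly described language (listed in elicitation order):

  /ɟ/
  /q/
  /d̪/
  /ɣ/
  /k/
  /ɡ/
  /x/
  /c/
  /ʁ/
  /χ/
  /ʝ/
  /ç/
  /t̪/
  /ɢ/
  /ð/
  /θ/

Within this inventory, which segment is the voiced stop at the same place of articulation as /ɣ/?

/ɣ/ is a voiced velar fricative.
The voiced stop at the same place is a voiced velar stop — in this inventory, /ɡ/.

/ɡ/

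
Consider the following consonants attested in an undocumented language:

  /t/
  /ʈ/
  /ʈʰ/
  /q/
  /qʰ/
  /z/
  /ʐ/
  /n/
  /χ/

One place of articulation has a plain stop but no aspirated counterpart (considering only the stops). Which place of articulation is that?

alveolar

Plain: /t/ (alveolar), /ʈ/ (retroflex), /q/ (uvular).
Aspirated: /ʈʰ/ (retroflex), /qʰ/ (uvular).
Every place of articulation has an aspirated member except alveolar, where /tʰ/ would be expected.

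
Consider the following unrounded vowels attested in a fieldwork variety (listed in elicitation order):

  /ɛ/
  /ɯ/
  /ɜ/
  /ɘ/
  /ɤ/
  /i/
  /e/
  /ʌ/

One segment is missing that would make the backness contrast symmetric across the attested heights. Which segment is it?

high: front /i/, central —, back /ɯ/.
high-mid: front /e/, central /ɘ/, back /ɤ/.
low-mid: front /ɛ/, central /ɜ/, back /ʌ/.
The high row has no central member, so the gap is the high central unrounded vowel /ɨ/.

/ɨ/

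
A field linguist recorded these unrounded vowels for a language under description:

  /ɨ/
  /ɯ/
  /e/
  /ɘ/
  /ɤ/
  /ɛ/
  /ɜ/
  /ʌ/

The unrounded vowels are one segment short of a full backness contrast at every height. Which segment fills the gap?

/i/

height            front     central   back    
high              —         ɨ         ɯ       
high-mid          e         ɘ         ɤ       
low-mid           ɛ         ɜ         ʌ       
The high row has no front member, so the gap is the high front unrounded vowel /i/.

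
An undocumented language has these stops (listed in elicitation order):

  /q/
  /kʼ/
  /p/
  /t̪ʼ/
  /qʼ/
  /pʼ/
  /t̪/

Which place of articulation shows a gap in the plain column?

velar

Plain: /p/ (bilabial), /t̪/ (dental), /q/ (uvular).
Ejective: /pʼ/ (bilabial), /t̪ʼ/ (dental), /kʼ/ (velar), /qʼ/ (uvular).
Every place of articulation has a plain member except velar, where /k/ would be expected.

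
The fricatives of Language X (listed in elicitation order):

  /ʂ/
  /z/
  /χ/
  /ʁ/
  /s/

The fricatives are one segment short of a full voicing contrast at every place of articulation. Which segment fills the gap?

Voiceless: /s/ (alveolar), /ʂ/ (retroflex), /χ/ (uvular).
Voiced: /z/ (alveolar), /ʁ/ (uvular).
The retroflex row has no voiced member, so the gap is the voiced retroflex fricative /ʐ/.

/ʐ/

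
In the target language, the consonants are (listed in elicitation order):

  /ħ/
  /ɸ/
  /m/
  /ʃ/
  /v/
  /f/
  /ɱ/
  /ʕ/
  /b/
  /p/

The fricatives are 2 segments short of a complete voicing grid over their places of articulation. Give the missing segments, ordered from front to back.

/β/, /ʒ/

place of articulation  voiceless  voiced  
bilabial          ɸ         —       
labiodental       f         v       
postalveolar      ʃ         —       
pharyngeal        ħ         ʕ       
Gaps, from front to back: bilabial lacks voiced (/β/); postalveolar lacks voiced (/ʒ/).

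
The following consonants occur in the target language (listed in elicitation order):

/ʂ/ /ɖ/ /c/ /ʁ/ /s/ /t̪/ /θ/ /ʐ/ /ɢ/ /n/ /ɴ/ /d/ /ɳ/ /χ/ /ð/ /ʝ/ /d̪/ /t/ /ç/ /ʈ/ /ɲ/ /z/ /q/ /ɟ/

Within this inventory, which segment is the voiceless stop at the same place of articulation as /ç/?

/ç/ is a voiceless palatal fricative.
The voiceless stop at the same place is a voiceless palatal stop — in this inventory, /c/.

/c/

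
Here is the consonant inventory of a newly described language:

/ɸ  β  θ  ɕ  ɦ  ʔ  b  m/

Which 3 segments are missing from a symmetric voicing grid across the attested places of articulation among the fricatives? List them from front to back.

/ð/, /ʑ/, /h/

place of articulation  voiceless  voiced  
bilabial          ɸ         β       
dental            θ         —       
alveolo-palatal   ɕ         —       
glottal           —         ɦ       
Gaps, from front to back: dental lacks voiced (/ð/); alveolo-palatal lacks voiced (/ʑ/); glottal lacks voiceless (/h/).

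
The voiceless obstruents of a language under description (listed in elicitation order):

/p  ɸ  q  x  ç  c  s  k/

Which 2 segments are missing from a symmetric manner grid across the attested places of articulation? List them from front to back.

/t/, /χ/

place of articulation  stop      fricative
bilabial          p         ɸ       
alveolar          —         s       
palatal           c         ç       
velar             k         x       
uvular            q         —       
Gaps, from front to back: alveolar lacks stop (/t/); uvular lacks fricative (/χ/).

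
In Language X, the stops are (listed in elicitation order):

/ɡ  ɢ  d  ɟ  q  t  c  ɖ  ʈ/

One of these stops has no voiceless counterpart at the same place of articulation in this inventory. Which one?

/ɡ/

Alveolar: /t/ ~ /d/
Retroflex: /ʈ/ ~ /ɖ/
Palatal: /c/ ~ /ɟ/
Uvular: /q/ ~ /ɢ/
Velar: only /ɡ/ (voiced); no voiceless partner.
So /ɡ/ is the unpaired segment.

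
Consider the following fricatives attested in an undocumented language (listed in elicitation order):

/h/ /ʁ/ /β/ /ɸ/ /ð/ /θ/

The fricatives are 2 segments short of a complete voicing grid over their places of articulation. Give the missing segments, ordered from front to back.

/χ/, /ɦ/

Voiceless: /ɸ/ (bilabial), /θ/ (dental), /h/ (glottal).
Voiced: /β/ (bilabial), /ð/ (dental), /ʁ/ (uvular).
Gaps, from front to back: uvular lacks voiceless (/χ/); glottal lacks voiced (/ɦ/).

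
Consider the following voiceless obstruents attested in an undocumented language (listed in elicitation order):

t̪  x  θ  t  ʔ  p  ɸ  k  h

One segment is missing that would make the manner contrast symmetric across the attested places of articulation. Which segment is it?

/s/

place of articulation  stop      fricative
bilabial          p         ɸ       
dental            t̪        θ       
alveolar          t         —       
velar             k         x       
glottal           ʔ         h       
The alveolar row has no fricative member, so the gap is the alveolar fricative /s/.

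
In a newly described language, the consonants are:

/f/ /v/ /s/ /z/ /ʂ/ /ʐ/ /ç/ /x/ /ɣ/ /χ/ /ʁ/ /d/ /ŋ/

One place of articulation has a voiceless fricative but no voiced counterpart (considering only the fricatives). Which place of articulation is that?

palatal

labiodental: voiceless /f/, voiced /v/.
alveolar: voiceless /s/, voiced /z/.
retroflex: voiceless /ʂ/, voiced /ʐ/.
palatal: voiceless /ç/, voiced —.
velar: voiceless /x/, voiced /ɣ/.
uvular: voiceless /χ/, voiced /ʁ/.
Every place of articulation has a voiced member except palatal, where /ʝ/ would be expected.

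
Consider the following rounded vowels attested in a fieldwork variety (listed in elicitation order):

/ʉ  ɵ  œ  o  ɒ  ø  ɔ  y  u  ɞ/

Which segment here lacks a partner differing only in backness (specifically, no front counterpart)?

High: /y/ ~ /ʉ/ ~ /u/
High-mid: /ø/ ~ /ɵ/ ~ /o/
Low-mid: /œ/ ~ /ɞ/ ~ /ɔ/
Low: only /ɒ/ (back); no front partner.
So /ɒ/ is the unpaired segment.

/ɒ/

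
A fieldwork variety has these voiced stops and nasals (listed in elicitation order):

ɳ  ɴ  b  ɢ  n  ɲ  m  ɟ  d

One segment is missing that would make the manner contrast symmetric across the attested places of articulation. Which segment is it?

/ɖ/

place of articulation  oral stop  nasal   
bilabial          b         m       
alveolar          d         n       
retroflex         —         ɳ       
palatal           ɟ         ɲ       
uvular            ɢ         ɴ       
The retroflex row has no oral stop member, so the gap is the retroflex oral stop /ɖ/.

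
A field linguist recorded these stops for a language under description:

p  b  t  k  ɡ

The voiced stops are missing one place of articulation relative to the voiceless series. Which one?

alveolar

place of articulation  voiceless  voiced  
bilabial          p         b       
alveolar          t         —       
velar             k         ɡ       
Every place of articulation has a voiced member except alveolar, where /d/ would be expected.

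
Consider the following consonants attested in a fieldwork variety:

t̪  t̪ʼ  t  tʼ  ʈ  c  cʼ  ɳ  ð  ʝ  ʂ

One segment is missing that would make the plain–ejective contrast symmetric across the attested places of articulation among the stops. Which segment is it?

/ʈʼ/

dental: plain /t̪/, ejective /t̪ʼ/.
alveolar: plain /t/, ejective /tʼ/.
retroflex: plain /ʈ/, ejective —.
palatal: plain /c/, ejective /cʼ/.
The retroflex row has no ejective member, so the gap is the ejective retroflex stop /ʈʼ/.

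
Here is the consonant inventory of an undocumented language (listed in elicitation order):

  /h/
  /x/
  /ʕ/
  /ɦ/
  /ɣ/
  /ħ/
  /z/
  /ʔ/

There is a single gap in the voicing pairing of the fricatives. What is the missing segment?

Voiceless: /x/ (velar), /ħ/ (pharyngeal), /h/ (glottal).
Voiced: /z/ (alveolar), /ɣ/ (velar), /ʕ/ (pharyngeal), /ɦ/ (glottal).
The alveolar row has no voiceless member, so the gap is the voiceless alveolar fricative /s/.

/s/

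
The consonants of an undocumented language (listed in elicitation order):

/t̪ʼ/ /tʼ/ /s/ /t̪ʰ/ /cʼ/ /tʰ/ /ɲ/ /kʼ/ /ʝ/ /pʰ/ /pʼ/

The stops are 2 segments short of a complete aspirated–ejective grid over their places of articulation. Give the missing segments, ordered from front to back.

Aspirated: /pʰ/ (bilabial), /t̪ʰ/ (dental), /tʰ/ (alveolar).
Ejective: /pʼ/ (bilabial), /t̪ʼ/ (dental), /tʼ/ (alveolar), /cʼ/ (palatal), /kʼ/ (velar).
Gaps, from front to back: palatal lacks aspirated (/cʰ/); velar lacks aspirated (/kʰ/).

/cʰ/, /kʰ/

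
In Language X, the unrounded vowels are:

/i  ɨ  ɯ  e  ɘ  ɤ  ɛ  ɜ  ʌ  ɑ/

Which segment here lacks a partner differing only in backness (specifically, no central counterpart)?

High: /i/ ~ /ɨ/ ~ /ɯ/
High-mid: /e/ ~ /ɘ/ ~ /ɤ/
Low-mid: /ɛ/ ~ /ɜ/ ~ /ʌ/
Low: only /ɑ/ (back); no central partner.
So /ɑ/ is the unpaired segment.

/ɑ/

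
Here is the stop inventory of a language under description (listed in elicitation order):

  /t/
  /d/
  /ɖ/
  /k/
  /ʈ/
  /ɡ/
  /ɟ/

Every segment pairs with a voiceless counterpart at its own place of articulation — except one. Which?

/ɟ/

Alveolar: /t/ ~ /d/
Retroflex: /ʈ/ ~ /ɖ/
Velar: /k/ ~ /ɡ/
Palatal: only /ɟ/ (voiced); no voiceless partner.
So /ɟ/ is the unpaired segment.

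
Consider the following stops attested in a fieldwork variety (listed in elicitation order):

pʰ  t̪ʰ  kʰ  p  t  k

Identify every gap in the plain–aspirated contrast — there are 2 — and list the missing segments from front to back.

bilabial: plain /p/, aspirated /pʰ/.
dental: plain —, aspirated /t̪ʰ/.
alveolar: plain /t/, aspirated —.
velar: plain /k/, aspirated /kʰ/.
Gaps, from front to back: dental lacks plain (/t̪/); alveolar lacks aspirated (/tʰ/).

/t̪/, /tʰ/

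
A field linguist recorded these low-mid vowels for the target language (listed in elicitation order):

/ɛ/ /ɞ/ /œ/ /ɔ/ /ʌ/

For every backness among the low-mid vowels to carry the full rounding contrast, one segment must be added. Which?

Unrounded: /ɛ/ (front), /ʌ/ (back).
Rounded: /œ/ (front), /ɞ/ (central), /ɔ/ (back).
The central row has no unrounded member, so the gap is the central unrounded vowel /ɜ/.

/ɜ/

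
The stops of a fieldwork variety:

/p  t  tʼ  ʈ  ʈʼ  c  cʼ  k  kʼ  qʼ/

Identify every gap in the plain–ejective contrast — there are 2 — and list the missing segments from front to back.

bilabial: plain /p/, ejective —.
alveolar: plain /t/, ejective /tʼ/.
retroflex: plain /ʈ/, ejective /ʈʼ/.
palatal: plain /c/, ejective /cʼ/.
velar: plain /k/, ejective /kʼ/.
uvular: plain —, ejective /qʼ/.
Gaps, from front to back: bilabial lacks ejective (/pʼ/); uvular lacks plain (/q/).

/pʼ/, /q/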